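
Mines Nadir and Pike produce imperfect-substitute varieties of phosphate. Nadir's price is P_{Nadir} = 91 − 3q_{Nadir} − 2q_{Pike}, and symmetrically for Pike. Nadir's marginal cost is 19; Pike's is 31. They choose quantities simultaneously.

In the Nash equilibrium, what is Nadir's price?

48.25

Mine Nadir's profit: π = q_{Nadir}(91 − 3q_{Nadir} − 2q_{Pike}) − 19q_{Nadir}.
∂π/∂q_{Nadir} = 72 − 6q_{Nadir} − 2q_{Pike} = 0 ⇒ q_{Nadir} = 12 − (1/3)q_{Pike}.
Similarly q_{Pike} = 10 − (1/3)q_{Nadir}.
Solving the two reaction functions simultaneously: (1 − (−1/3)(−1/3))q_{Nadir} = 12 − (1/3)·10, so (8/9)q_{Nadir} = 26/3 and q_{Nadir} = 9.75.
Then q_{Pike} = 10 − (1/3)·9.75 = 6.75.
P_{Nadir} = 91 − 3·9.75 − 2·6.75 = 48.25.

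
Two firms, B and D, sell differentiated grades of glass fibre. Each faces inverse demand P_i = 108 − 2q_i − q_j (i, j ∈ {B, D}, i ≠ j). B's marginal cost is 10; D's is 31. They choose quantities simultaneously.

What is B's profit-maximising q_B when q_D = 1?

24.25

Firm B's profit: π = q_B(108 − 2q_B − q_D) − 10q_B.
∂π/∂q_B = 98 − 4q_B − q_D = 0 ⇒ q_B = 24.5 − 0.25q_D.
At q_D = 1: q_B = 24.5 − 0.25·1 = 24.25.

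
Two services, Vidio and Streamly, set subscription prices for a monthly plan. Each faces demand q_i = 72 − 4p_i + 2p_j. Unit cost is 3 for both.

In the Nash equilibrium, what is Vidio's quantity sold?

44

Vidio's profit: π = (p_{Vidio} − 3)(72 − 4p_{Vidio} + 2p_{Streamly}).
∂π/∂p_{Vidio} = 84 − 8p_{Vidio} + 2p_{Streamly} = 0 ⇒ p_{Vidio} = 10.5 + 0.25p_{Streamly}.
The game is symmetric, so in equilibrium p_{Streamly} = p_{Vidio}: the reaction function gives 0.75p_{Vidio} = 10.5, hence p_{Vidio} = 14.
q_{Vidio} = 72 − 4·14 + 2·14 = 44.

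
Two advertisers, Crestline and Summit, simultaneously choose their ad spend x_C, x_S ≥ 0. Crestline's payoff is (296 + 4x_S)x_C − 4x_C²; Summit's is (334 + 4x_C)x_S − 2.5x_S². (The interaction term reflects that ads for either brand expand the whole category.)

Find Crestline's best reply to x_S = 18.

Expanding Crestline's payoff: 296x_C + 4x_Sx_C − 4x_C².
∂π/∂x_C = 296 + 4x_S − 8x_C = 0, so x_C = 37 + 0.5x_S.
At x_S = 18: x_C = 37 + 0.5·18 = 46.

46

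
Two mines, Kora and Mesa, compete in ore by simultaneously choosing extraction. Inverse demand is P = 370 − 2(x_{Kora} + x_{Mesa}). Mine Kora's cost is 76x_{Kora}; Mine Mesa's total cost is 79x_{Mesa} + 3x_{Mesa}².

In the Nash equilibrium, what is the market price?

Mine Kora's profit: π = x_{Kora}(370 − 2(x_{Kora} + x_{Mesa})) − 76x_{Kora}.
∂π/∂x_{Kora} = 294 − 4x_{Kora} − 2x_{Mesa} = 0, so x_{Kora} = 73.5 − 0.5x_{Mesa}.
For Mesa: ∂π/∂x_{Mesa} = 291 − 10x_{Mesa} − 2x_{Kora} = 0 ⇒ x_{Mesa} = 29.1 − 0.2x_{Kora}.
Substituting the second reaction function into the first: x_{Kora} = 73.5 − 0.5(29.1 − 0.2x_{Kora}), which gives 0.9x_{Kora} = 58.95 ⇒ x_{Kora} = 65.5.
Then x_{Mesa} = 29.1 − 0.2·65.5 = 16.
Equilibrium price: P = 370 − 2·81.5 = 207.

207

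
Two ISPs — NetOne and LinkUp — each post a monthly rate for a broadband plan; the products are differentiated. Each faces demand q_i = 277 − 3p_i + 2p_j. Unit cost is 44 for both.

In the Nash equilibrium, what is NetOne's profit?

NetOne's profit: π = (p_{NetOne} − 44)(277 − 3p_{NetOne} + 2p_{LinkUp}).
∂π/∂p_{NetOne} = 409 − 6p_{NetOne} + 2p_{LinkUp} = 0 ⇒ p_{NetOne} = 409/6 + (1/3)p_{LinkUp}.
By symmetry p_{LinkUp} = p_{NetOne}; substituting into the reaction function, (2/3)p_{NetOne} = 409/6 and p_{NetOne} = 102.25.
q_{NetOne} = 277 − 3·102.25 + 2·102.25 = 174.75.
Profit = (102.25 − 44)·174.75 = 10179.1875.

10179.1875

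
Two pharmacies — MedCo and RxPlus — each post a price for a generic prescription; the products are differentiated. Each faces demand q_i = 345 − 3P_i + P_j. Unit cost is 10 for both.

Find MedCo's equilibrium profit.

MedCo's profit: π = (P_{MedCo} − 10)(345 − 3P_{MedCo} + P_{RxPlus}).
∂π/∂P_{MedCo} = 375 − 6P_{MedCo} + P_{RxPlus} = 0 ⇒ P_{MedCo} = 62.5 + (1/6)P_{RxPlus}.
Setting P_{MedCo} = P_{RxPlus} in the reaction function: P_{MedCo} = 62.5 + (1/6)P_{MedCo}, so P_{MedCo} = 62.5 / (5/6) = 75.
q_{MedCo} = 345 − 3·75 + 75 = 195.
Profit = (75 − 10)·195 = 12675.

12675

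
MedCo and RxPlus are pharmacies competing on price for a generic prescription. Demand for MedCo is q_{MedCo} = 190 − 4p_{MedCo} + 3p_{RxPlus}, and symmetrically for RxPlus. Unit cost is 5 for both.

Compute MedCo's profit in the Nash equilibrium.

MedCo's profit: π = (p_{MedCo} − 5)(190 − 4p_{MedCo} + 3p_{RxPlus}).
∂π/∂p_{MedCo} = 210 − 8p_{MedCo} + 3p_{RxPlus} = 0 ⇒ p_{MedCo} = 26.25 + 0.375p_{RxPlus}.
By symmetry p_{RxPlus} = p_{MedCo}; substituting into the reaction function, 0.625p_{MedCo} = 26.25 and p_{MedCo} = 42.
q_{MedCo} = 190 − 4·42 + 3·42 = 148.
Profit = (42 − 5)·148 = 5476.

5476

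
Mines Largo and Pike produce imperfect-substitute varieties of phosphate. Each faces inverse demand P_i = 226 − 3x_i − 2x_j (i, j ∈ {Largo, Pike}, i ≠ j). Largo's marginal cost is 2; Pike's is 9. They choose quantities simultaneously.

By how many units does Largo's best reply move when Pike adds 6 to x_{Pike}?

Mine Largo's profit: π = x_{Largo}(226 − 3x_{Largo} − 2x_{Pike}) − 2x_{Largo}.
∂π/∂x_{Largo} = 224 − 6x_{Largo} − 2x_{Pike} = 0 ⇒ x_{Largo} = 112/3 − (1/3)x_{Pike}.
The reaction-function slope is −1/3, so a 6-unit rise in x_{Pike} moves x_{Largo} by −1/3 × 6 = −2. Largo's best response falls — the actions are strategic substitutes.

-2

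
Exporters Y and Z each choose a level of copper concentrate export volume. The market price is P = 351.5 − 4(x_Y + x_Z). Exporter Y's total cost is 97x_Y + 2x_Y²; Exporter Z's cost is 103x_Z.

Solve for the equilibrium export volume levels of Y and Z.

Exporter Y's profit: π = x_Y(351.5 − 4(x_Y + x_Z)) − 97x_Y − 2x_Y².
∂π/∂x_Y = 254.5 − 12x_Y − 4x_Z = 0, so x_Y = 509/24 − (1/3)x_Z.
For Z: ∂π/∂x_Z = 248.5 − 8x_Z − 4x_Y = 0 ⇒ x_Z = 31.0625 − 0.5x_Y.
Plugging x_Z into Y's best response: x_Y = 509/24 − (1/3)(31.0625 − 0.5x_Y) ⇒ (5/6)x_Y = 521/48, so x_Y = 13.025.
Then x_Z = 31.0625 − 0.5·13.025 = 24.55.

13.025, 24.55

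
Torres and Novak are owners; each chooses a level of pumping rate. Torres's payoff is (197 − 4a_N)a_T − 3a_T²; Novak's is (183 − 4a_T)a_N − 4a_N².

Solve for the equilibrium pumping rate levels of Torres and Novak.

Expanding Torres's payoff: 197a_T − 4a_Na_T − 3a_T².
∂π/∂a_T = 197 − 4a_N − 6a_T = 0, so a_T = 197/6 − (2/3)a_N.
Likewise for Novak: a_N = 22.875 − 0.5a_T.
Solving the two reaction functions simultaneously: (1 − (−2/3)(−0.5))a_T = 197/6 − (2/3)·22.875, so (2/3)a_T = 211/12 and a_T = 26.375.
Then a_N = 22.875 − 0.5·26.375 = 9.6875.

26.375, 9.6875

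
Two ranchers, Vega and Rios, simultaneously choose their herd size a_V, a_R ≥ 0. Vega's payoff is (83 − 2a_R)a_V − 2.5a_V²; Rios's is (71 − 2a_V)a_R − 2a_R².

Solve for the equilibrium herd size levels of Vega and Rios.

Expanding Vega's payoff: 83a_V − 2a_Ra_V − 2.5a_V².
∂π/∂a_V = 83 − 2a_R − 5a_V = 0, so a_V = 16.6 − 0.4a_R.
Likewise for Rios: a_R = 17.75 − 0.5a_V.
Substituting the second reaction function into the first: a_V = 16.6 − 0.4(17.75 − 0.5a_V), which gives 0.8a_V = 9.5 ⇒ a_V = 11.875.
Then a_R = 17.75 − 0.5·11.875 = 11.8125.

11.875, 11.8125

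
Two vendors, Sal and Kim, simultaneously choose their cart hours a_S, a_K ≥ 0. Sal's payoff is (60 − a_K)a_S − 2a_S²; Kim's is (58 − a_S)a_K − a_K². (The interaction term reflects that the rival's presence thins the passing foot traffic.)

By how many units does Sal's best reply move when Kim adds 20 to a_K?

-5

Expanding Sal's payoff: 60a_S − a_Ka_S − 2a_S².
∂π/∂a_S = 60 − a_K − 4a_S = 0, so a_S = 15 − 0.25a_K.
The reaction-function slope is −0.25, so a 20-unit rise in a_K moves a_S by −0.25 × 20 = −5. Sal's best response falls — the actions are strategic substitutes.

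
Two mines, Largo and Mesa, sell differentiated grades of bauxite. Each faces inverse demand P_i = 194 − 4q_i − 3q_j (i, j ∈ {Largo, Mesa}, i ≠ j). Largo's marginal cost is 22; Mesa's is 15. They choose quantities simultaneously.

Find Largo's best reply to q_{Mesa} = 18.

14.75

Mine Largo's profit: π = q_{Largo}(194 − 4q_{Largo} − 3q_{Mesa}) − 22q_{Largo}.
∂π/∂q_{Largo} = 172 − 8q_{Largo} − 3q_{Mesa} = 0 ⇒ q_{Largo} = 21.5 − 0.375q_{Mesa}.
At q_{Mesa} = 18: q_{Largo} = 21.5 − 0.375·18 = 14.75.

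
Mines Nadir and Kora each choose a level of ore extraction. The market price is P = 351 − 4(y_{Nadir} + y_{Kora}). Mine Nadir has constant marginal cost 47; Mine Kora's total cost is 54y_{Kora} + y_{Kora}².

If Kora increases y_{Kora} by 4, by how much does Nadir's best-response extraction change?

-2

Mine Nadir's profit: π = y_{Nadir}(351 − 4(y_{Nadir} + y_{Kora})) − 47y_{Nadir}.
∂π/∂y_{Nadir} = 304 − 8y_{Nadir} − 4y_{Kora} = 0, so y_{Nadir} = 38 − 0.5y_{Kora}.
The reaction-function slope is −0.5, so a 4-unit rise in y_{Kora} moves y_{Nadir} by −0.5 × 4 = −2. Nadir's best response falls — the actions are strategic substitutes.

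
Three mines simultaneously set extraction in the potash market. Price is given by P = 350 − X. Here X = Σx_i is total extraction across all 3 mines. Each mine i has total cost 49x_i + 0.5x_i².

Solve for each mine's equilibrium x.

60.2

A representative mine's profit is π_i = x_i(350 − X) − 49x_i − 0.5x_i², with X = x_i + Σ_{j≠i} x_j.
First-order condition: 301 − 3x_i − Σ_{j≠i} x_j = 0.
Imposing symmetry (x_j = x for all j) turns Σ_{j≠i} x_j into 2x, so 301 = 5x and x = 60.2.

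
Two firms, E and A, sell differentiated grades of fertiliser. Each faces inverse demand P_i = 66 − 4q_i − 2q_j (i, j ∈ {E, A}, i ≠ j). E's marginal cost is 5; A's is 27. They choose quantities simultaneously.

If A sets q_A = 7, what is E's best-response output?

5.875

Firm E's profit: π = q_E(66 − 4q_E − 2q_A) − 5q_E.
∂π/∂q_E = 61 − 8q_E − 2q_A = 0 ⇒ q_E = 7.625 − 0.25q_A.
At q_A = 7: q_E = 7.625 − 0.25·7 = 5.875.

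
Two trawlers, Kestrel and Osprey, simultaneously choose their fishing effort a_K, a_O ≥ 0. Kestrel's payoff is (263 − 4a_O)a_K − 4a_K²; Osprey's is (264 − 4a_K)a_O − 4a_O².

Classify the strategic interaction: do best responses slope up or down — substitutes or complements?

strategic substitutes

Expanding Kestrel's payoff: 263a_K − 4a_Oa_K − 4a_K².
∂π/∂a_K = 263 − 4a_O − 8a_K = 0, so a_K = 32.875 − 0.5a_O.
The best-response slope da_K/da_O = −0.5 < 0: the reaction function is downward-sloping, so the choices are strategic substitutes.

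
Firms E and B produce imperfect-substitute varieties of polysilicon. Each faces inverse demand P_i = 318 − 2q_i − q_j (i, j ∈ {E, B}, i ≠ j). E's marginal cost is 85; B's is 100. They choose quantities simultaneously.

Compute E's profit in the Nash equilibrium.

Firm E's profit: π = q_E(318 − 2q_E − q_B) − 85q_E.
∂π/∂q_E = 233 − 4q_E − q_B = 0 ⇒ q_E = 58.25 − 0.25q_B.
Similarly q_B = 54.5 − 0.25q_E.
Substituting the second reaction function into the first: q_E = 58.25 − 0.25(54.5 − 0.25q_E), which gives 0.9375q_E = 44.625 ⇒ q_E = 47.6.
Then q_B = 54.5 − 0.25·47.6 = 42.6.
P_E = 318 − 2·47.6 − 42.6 = 180.2.
Profit = (180.2 − 85)·47.6 = 4531.52.

4531.52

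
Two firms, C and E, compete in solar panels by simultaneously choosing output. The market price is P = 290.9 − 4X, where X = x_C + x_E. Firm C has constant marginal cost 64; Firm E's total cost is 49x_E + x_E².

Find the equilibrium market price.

Firm C's profit: π = x_C(290.9 − 4(x_C + x_E)) − 64x_C.
∂π/∂x_C = 226.9 − 8x_C − 4x_E = 0, so x_C = 28.3625 − 0.5x_E.
For E: ∂π/∂x_E = 241.9 − 10x_E − 4x_C = 0 ⇒ x_E = 24.19 − 0.4x_C.
Solving the two reaction functions simultaneously: (1 − (−0.5)(−0.4))x_C = 28.3625 − 0.5·24.19, so 0.8x_C = 16.2675 and x_C = 6507/320.
Then x_E = 24.19 − 0.4·(6507/320) = 2569/160.
Equilibrium price: P = 290.9 − 4·(2329/64) = 145.3375.

145.3375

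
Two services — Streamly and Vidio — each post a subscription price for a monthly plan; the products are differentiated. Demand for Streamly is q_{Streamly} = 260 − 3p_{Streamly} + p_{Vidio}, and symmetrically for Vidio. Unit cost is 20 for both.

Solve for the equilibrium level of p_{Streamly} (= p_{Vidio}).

Streamly's profit: π = (p_{Streamly} − 20)(260 − 3p_{Streamly} + p_{Vidio}).
∂π/∂p_{Streamly} = 320 − 6p_{Streamly} + p_{Vidio} = 0 ⇒ p_{Streamly} = 160/3 + (1/6)p_{Vidio}.
By symmetry p_{Vidio} = p_{Streamly}; substituting into the reaction function, (5/6)p_{Streamly} = 160/3 and p_{Streamly} = 64.

64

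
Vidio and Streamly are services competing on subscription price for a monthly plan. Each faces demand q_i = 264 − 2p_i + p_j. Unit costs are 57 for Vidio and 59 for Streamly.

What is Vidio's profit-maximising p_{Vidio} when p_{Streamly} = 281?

Vidio's profit: π = (p_{Vidio} − 57)(264 − 2p_{Vidio} + p_{Streamly}).
∂π/∂p_{Vidio} = 378 − 4p_{Vidio} + p_{Streamly} = 0 ⇒ p_{Vidio} = 94.5 + 0.25p_{Streamly}.
At p_{Streamly} = 281: p_{Vidio} = 94.5 + 0.25·281 = 164.75.

164.75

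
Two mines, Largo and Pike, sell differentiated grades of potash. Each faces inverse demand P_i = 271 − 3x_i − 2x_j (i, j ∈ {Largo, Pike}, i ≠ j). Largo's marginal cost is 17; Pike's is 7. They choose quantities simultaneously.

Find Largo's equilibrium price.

110.375

Mine Largo's profit: π = x_{Largo}(271 − 3x_{Largo} − 2x_{Pike}) − 17x_{Largo}.
∂π/∂x_{Largo} = 254 − 6x_{Largo} − 2x_{Pike} = 0 ⇒ x_{Largo} = 127/3 − (1/3)x_{Pike}.
Similarly x_{Pike} = 44 − (1/3)x_{Largo}.
Solving the two reaction functions simultaneously: (1 − (−1/3)(−1/3))x_{Largo} = 127/3 − (1/3)·44, so (8/9)x_{Largo} = 83/3 and x_{Largo} = 31.125.
Then x_{Pike} = 44 − (1/3)·31.125 = 33.625.
P_{Largo} = 271 − 3·31.125 − 2·33.625 = 110.375.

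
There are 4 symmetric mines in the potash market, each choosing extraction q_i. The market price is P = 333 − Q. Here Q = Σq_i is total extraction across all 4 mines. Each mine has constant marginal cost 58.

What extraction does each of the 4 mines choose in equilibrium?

A representative mine's profit is π_i = q_i(333 − Q) − 58q_i, with Q = q_i + Σ_{j≠i} q_j.
First-order condition: 275 − 2q_i − Σ_{j≠i} q_j = 0.
With identical mines, set every q_j = q: then 275 − 2q − 3q = 0, i.e. q = 275/5 = 55.

55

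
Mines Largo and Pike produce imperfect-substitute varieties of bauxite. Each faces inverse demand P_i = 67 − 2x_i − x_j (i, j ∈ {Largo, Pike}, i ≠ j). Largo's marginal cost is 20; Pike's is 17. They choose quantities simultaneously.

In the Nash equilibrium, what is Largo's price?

Mine Largo's profit: π = x_{Largo}(67 − 2x_{Largo} − x_{Pike}) − 20x_{Largo}.
∂π/∂x_{Largo} = 47 − 4x_{Largo} − x_{Pike} = 0 ⇒ x_{Largo} = 11.75 − 0.25x_{Pike}.
Similarly x_{Pike} = 12.5 − 0.25x_{Largo}.
Plugging x_{Pike} into Largo's best response: x_{Largo} = 11.75 − 0.25(12.5 − 0.25x_{Largo}) ⇒ 0.9375x_{Largo} = 8.625, so x_{Largo} = 9.2.
Then x_{Pike} = 12.5 − 0.25·9.2 = 10.2.
P_{Largo} = 67 − 2·9.2 − 10.2 = 38.4.

38.4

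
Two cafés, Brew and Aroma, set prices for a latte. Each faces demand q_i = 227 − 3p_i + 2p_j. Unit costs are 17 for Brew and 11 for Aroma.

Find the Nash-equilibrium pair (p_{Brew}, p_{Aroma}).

68.375, 66.125

Brew's profit: π = (p_{Brew} − 17)(227 − 3p_{Brew} + 2p_{Aroma}).
∂π/∂p_{Brew} = 278 − 6p_{Brew} + 2p_{Aroma} = 0 ⇒ p_{Brew} = 139/3 + (1/3)p_{Aroma}.
Similarly p_{Aroma} = 130/3 + (1/3)p_{Brew}.
Plugging p_{Aroma} into Brew's best response: p_{Brew} = 139/3 + (1/3)(130/3 + (1/3)p_{Brew}) ⇒ (8/9)p_{Brew} = 547/9, so p_{Brew} = 68.375.
Then p_{Aroma} = 130/3 + (1/3)·68.375 = 66.125.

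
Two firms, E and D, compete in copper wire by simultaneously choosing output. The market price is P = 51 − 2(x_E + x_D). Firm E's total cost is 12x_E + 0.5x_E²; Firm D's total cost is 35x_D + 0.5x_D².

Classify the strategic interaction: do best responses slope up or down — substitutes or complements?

Firm E's profit: π = x_E(51 − 2(x_E + x_D)) − 12x_E − 0.5x_E².
∂π/∂x_E = 39 − 5x_E − 2x_D = 0, so x_E = 7.8 − 0.4x_D.
The best-response slope dx_E/dx_D = −0.4 < 0: the reaction function is downward-sloping, so the choices are strategic substitutes.

strategic substitutes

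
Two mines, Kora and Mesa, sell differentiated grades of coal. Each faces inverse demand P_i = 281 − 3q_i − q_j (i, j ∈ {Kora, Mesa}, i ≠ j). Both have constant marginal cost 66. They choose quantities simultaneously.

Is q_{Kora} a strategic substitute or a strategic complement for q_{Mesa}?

strategic substitutes

Mine Kora's profit: π = q_{Kora}(281 − 3q_{Kora} − q_{Mesa}) − 66q_{Kora}.
∂π/∂q_{Kora} = 215 − 6q_{Kora} − q_{Mesa} = 0 ⇒ q_{Kora} = 215/6 − (1/6)q_{Mesa}.
The best-response slope dq_{Kora}/dq_{Mesa} = −1/6 < 0: the reaction function is downward-sloping, so the choices are strategic substitutes.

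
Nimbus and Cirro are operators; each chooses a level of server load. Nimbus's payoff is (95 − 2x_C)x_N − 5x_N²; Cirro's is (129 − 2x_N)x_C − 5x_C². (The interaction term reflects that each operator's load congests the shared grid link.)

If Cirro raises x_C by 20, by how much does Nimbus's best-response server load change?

-4

Expanding Nimbus's payoff: 95x_N − 2x_Cx_N − 5x_N².
∂π/∂x_N = 95 − 2x_C − 10x_N = 0, so x_N = 9.5 − 0.2x_C.
The reaction-function slope is −0.2, so a 20-unit rise in x_C moves x_N by −0.2 × 20 = −4. Nimbus's best response falls — the actions are strategic substitutes.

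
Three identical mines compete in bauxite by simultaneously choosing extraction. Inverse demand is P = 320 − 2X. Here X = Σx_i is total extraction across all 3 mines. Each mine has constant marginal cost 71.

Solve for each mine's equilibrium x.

A representative mine's profit is π_i = x_i(320 − 2X) − 71x_i, with X = x_i + Σ_{j≠i} x_j.
First-order condition: 249 − 4x_i − 2Σ_{j≠i} x_j = 0.
In a symmetric equilibrium every mine chooses the same x, so Σ_{j≠i} x_j = 2x. The condition becomes 249 − 8x = 0, giving x = 249/8 = 31.125.

31.125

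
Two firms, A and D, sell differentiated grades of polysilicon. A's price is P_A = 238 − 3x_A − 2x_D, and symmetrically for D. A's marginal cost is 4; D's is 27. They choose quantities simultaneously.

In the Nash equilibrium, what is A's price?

Firm A's profit: π = x_A(238 − 3x_A − 2x_D) − 4x_A.
∂π/∂x_A = 234 − 6x_A − 2x_D = 0 ⇒ x_A = 39 − (1/3)x_D.
Similarly x_D = 211/6 − (1/3)x_A.
Solving the two reaction functions simultaneously: (1 − (−1/3)(−1/3))x_A = 39 − (1/3)·(211/6), so (8/9)x_A = 491/18 and x_A = 30.6875.
Then x_D = 211/6 − (1/3)·30.6875 = 24.9375.
P_A = 238 − 3·30.6875 − 2·24.9375 = 96.0625.

96.0625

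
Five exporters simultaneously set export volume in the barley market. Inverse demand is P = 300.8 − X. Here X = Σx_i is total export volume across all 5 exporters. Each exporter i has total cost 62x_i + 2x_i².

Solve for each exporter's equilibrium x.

23.88

A representative exporter's profit is π_i = x_i(300.8 − X) − 62x_i − 2x_i², with X = x_i + Σ_{j≠i} x_j.
First-order condition: 238.8 − 6x_i − Σ_{j≠i} x_j = 0.
With identical exporters, set every x_j = x: then 238.8 − 6x − 4x = 0, i.e. x = 238.8/10 = 23.88.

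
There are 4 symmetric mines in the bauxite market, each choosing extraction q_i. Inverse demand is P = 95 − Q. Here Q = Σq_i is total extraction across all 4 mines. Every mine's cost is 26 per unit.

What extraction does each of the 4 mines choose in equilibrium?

A representative mine's profit is π_i = q_i(95 − Q) − 26q_i, with Q = q_i + Σ_{j≠i} q_j.
First-order condition: 69 − 2q_i − Σ_{j≠i} q_j = 0.
In a symmetric equilibrium every mine chooses the same q, so Σ_{j≠i} q_j = 3q. The condition becomes 69 − 5q = 0, giving q = 69/5 = 13.8.

13.8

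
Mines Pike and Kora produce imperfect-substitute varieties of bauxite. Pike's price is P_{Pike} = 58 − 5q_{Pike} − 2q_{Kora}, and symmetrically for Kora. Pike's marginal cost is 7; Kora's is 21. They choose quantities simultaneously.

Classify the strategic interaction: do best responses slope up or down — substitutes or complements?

strategic substitutes

Mine Pike's profit: π = q_{Pike}(58 − 5q_{Pike} − 2q_{Kora}) − 7q_{Pike}.
∂π/∂q_{Pike} = 51 − 10q_{Pike} − 2q_{Kora} = 0 ⇒ q_{Pike} = 5.1 − 0.2q_{Kora}.
The best-response slope dq_{Pike}/dq_{Kora} = −0.2 < 0: the reaction function is downward-sloping, so the choices are strategic substitutes.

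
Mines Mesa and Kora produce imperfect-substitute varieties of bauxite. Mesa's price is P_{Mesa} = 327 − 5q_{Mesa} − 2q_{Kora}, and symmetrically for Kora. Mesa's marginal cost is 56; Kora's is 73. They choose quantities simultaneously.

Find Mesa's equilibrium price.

170.6875

Mine Mesa's profit: π = q_{Mesa}(327 − 5q_{Mesa} − 2q_{Kora}) − 56q_{Mesa}.
∂π/∂q_{Mesa} = 271 − 10q_{Mesa} − 2q_{Kora} = 0 ⇒ q_{Mesa} = 27.1 − 0.2q_{Kora}.
Similarly q_{Kora} = 25.4 − 0.2q_{Mesa}.
Solving the two reaction functions simultaneously: (1 − (−0.2)(−0.2))q_{Mesa} = 27.1 − 0.2·25.4, so 0.96q_{Mesa} = 22.02 and q_{Mesa} = 22.9375.
Then q_{Kora} = 25.4 − 0.2·22.9375 = 20.8125.
P_{Mesa} = 327 − 5·22.9375 − 2·20.8125 = 170.6875.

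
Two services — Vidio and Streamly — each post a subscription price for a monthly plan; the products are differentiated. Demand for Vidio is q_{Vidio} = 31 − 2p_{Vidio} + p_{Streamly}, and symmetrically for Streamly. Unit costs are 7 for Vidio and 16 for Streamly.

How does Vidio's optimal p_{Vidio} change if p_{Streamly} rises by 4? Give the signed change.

Vidio's profit: π = (p_{Vidio} − 7)(31 − 2p_{Vidio} + p_{Streamly}).
∂π/∂p_{Vidio} = 45 − 4p_{Vidio} + p_{Streamly} = 0 ⇒ p_{Vidio} = 11.25 + 0.25p_{Streamly}.
The reaction-function slope is 0.25, so a 4-unit rise in p_{Streamly} moves p_{Vidio} by 0.25 × 4 = 1. Vidio's best response rises — the actions are strategic complements.

1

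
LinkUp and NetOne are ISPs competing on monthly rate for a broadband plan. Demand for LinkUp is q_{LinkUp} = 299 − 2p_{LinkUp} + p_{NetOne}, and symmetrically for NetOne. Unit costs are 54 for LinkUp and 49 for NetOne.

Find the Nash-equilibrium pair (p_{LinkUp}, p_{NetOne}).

LinkUp's profit: π = (p_{LinkUp} − 54)(299 − 2p_{LinkUp} + p_{NetOne}).
∂π/∂p_{LinkUp} = 407 − 4p_{LinkUp} + p_{NetOne} = 0 ⇒ p_{LinkUp} = 101.75 + 0.25p_{NetOne}.
Similarly p_{NetOne} = 99.25 + 0.25p_{LinkUp}.
Plugging p_{NetOne} into LinkUp's best response: p_{LinkUp} = 101.75 + 0.25(99.25 + 0.25p_{LinkUp}) ⇒ 0.9375p_{LinkUp} = 126.5625, so p_{LinkUp} = 135.
Then p_{NetOne} = 99.25 + 0.25·135 = 133.

135, 133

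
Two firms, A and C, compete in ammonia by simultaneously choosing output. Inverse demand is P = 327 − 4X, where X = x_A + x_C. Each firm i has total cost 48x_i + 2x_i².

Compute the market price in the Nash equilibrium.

Firm A's profit: π = x_A(327 − 4(x_A + x_C)) − 48x_A − 2x_A².
∂π/∂x_A = 279 − 12x_A − 4x_C = 0, so x_A = 23.25 − (1/3)x_C.
By symmetry x_C = x_A; substituting into the reaction function, (4/3)x_A = 23.25 and x_A = 17.4375.
Equilibrium price: P = 327 − 4·34.875 = 187.5.

187.5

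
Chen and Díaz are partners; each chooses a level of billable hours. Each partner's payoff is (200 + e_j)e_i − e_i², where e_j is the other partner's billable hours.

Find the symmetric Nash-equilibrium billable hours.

200

Chen's payoff is (200 + e_D)e_C − e_C².
∂π/∂e_C = 200 + e_D − 2e_C = 0, so e_C = 100 + 0.5e_D.
The game is symmetric, so in equilibrium e_D = e_C: the reaction function gives 0.5e_C = 100, hence e_C = 200.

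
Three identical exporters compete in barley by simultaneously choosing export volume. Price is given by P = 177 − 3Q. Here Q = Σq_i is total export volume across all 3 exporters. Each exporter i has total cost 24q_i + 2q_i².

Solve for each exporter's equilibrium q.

9.5625

A representative exporter's profit is π_i = q_i(177 − 3Q) − 24q_i − 2q_i², with Q = q_i + Σ_{j≠i} q_j.
First-order condition: 153 − 10q_i − 3Σ_{j≠i} q_j = 0.
Imposing symmetry (q_j = q for all j) turns Σ_{j≠i} q_j into 2q, so 153 = 16q and q = 9.5625.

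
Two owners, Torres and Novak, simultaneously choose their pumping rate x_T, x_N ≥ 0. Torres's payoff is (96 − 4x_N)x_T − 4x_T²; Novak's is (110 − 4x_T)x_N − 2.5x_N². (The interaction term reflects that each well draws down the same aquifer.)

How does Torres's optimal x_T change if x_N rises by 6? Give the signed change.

-3

Expanding Torres's payoff: 96x_T − 4x_Nx_T − 4x_T².
∂π/∂x_T = 96 − 4x_N − 8x_T = 0, so x_T = 12 − 0.5x_N.
The reaction-function slope is −0.5, so a 6-unit rise in x_N moves x_T by −0.5 × 6 = −3. Torres's best response falls — the actions are strategic substitutes.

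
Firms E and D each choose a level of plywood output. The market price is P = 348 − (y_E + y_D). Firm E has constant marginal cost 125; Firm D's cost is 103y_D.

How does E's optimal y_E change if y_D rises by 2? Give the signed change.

Firm E's profit: π = y_E(348 − (y_E + y_D)) − 125y_E.
∂π/∂y_E = 223 − 2y_E − y_D = 0, so y_E = 111.5 − 0.5y_D.
The reaction-function slope is −0.5, so a 2-unit rise in y_D moves y_E by −0.5 × 2 = −1. E's best response falls — the actions are strategic substitutes.

-1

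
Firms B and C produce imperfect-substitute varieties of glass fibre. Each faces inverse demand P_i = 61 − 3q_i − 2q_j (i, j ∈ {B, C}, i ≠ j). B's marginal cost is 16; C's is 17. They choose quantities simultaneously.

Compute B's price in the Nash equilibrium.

Firm B's profit: π = q_B(61 − 3q_B − 2q_C) − 16q_B.
∂π/∂q_B = 45 − 6q_B − 2q_C = 0 ⇒ q_B = 7.5 − (1/3)q_C.
Similarly q_C = 22/3 − (1/3)q_B.
Solving the two reaction functions simultaneously: (1 − (−1/3)(−1/3))q_B = 7.5 − (1/3)·(22/3), so (8/9)q_B = 91/18 and q_B = 5.6875.
Then q_C = 22/3 − (1/3)·5.6875 = 5.4375.
P_B = 61 − 3·5.6875 − 2·5.4375 = 33.0625.

33.0625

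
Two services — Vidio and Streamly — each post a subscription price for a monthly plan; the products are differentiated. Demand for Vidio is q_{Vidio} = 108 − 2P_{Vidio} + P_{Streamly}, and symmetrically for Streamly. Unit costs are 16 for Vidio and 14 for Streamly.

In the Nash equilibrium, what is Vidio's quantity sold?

60.8

Vidio's profit: π = (P_{Vidio} − 16)(108 − 2P_{Vidio} + P_{Streamly}).
∂π/∂P_{Vidio} = 140 − 4P_{Vidio} + P_{Streamly} = 0 ⇒ P_{Vidio} = 35 + 0.25P_{Streamly}.
Similarly P_{Streamly} = 34 + 0.25P_{Vidio}.
Substituting the second reaction function into the first: P_{Vidio} = 35 + 0.25(34 + 0.25P_{Vidio}), which gives 0.9375P_{Vidio} = 43.5 ⇒ P_{Vidio} = 46.4.
Then P_{Streamly} = 34 + 0.25·46.4 = 45.6.
q_{Vidio} = 108 − 2·46.4 + 45.6 = 60.8.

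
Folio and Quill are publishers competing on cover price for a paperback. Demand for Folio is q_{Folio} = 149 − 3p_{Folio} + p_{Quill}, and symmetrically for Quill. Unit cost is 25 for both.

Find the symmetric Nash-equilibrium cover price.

44.8

Folio's profit: π = (p_{Folio} − 25)(149 − 3p_{Folio} + p_{Quill}).
∂π/∂p_{Folio} = 224 − 6p_{Folio} + p_{Quill} = 0 ⇒ p_{Folio} = 112/3 + (1/6)p_{Quill}.
Setting p_{Folio} = p_{Quill} in the reaction function: p_{Folio} = 112/3 + (1/6)p_{Folio}, so p_{Folio} = (112/3) / (5/6) = 44.8.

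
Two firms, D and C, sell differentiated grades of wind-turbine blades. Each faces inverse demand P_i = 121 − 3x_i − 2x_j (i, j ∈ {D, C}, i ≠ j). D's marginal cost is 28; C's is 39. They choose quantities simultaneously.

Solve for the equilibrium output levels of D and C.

Firm D's profit: π = x_D(121 − 3x_D − 2x_C) − 28x_D.
∂π/∂x_D = 93 − 6x_D − 2x_C = 0 ⇒ x_D = 15.5 − (1/3)x_C.
Similarly x_C = 41/3 − (1/3)x_D.
Solving the two reaction functions simultaneously: (1 − (−1/3)(−1/3))x_D = 15.5 − (1/3)·(41/3), so (8/9)x_D = 197/18 and x_D = 12.3125.
Then x_C = 41/3 − (1/3)·12.3125 = 9.5625.

12.3125, 9.5625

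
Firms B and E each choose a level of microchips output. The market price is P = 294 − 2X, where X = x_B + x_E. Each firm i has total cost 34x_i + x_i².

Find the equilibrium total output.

65

Firm B's profit: π = x_B(294 − 2(x_B + x_E)) − 34x_B − x_B².
∂π/∂x_B = 260 − 6x_B − 2x_E = 0, so x_B = 130/3 − (1/3)x_E.
Setting x_B = x_E in the reaction function: x_B = 130/3 − (1/3)x_B, so x_B = (130/3) / (4/3) = 32.5.
Total output: 32.5 + 32.5 = 65.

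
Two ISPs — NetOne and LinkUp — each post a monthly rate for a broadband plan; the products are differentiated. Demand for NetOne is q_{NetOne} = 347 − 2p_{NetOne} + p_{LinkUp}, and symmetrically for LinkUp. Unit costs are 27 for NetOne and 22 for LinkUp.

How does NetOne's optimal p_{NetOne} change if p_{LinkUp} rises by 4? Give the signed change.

1

NetOne's profit: π = (p_{NetOne} − 27)(347 − 2p_{NetOne} + p_{LinkUp}).
∂π/∂p_{NetOne} = 401 − 4p_{NetOne} + p_{LinkUp} = 0 ⇒ p_{NetOne} = 100.25 + 0.25p_{LinkUp}.
The reaction-function slope is 0.25, so a 4-unit rise in p_{LinkUp} moves p_{NetOne} by 0.25 × 4 = 1. NetOne's best response rises — the actions are strategic complements.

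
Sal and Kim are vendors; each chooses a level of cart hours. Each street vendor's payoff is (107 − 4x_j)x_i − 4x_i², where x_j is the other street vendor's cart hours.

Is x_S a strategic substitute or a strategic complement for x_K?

Sal's payoff is (107 − 4x_K)x_S − 4x_S².
∂π/∂x_S = 107 − 4x_K − 8x_S = 0, so x_S = 13.375 − 0.5x_K.
The best-response slope dx_S/dx_K = −0.5 < 0: the reaction function is downward-sloping, so the choices are strategic substitutes.

strategic substitutes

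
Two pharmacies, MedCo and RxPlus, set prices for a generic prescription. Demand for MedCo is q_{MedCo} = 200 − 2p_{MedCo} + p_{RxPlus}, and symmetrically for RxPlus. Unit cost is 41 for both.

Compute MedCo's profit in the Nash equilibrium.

MedCo's profit: π = (p_{MedCo} − 41)(200 − 2p_{MedCo} + p_{RxPlus}).
∂π/∂p_{MedCo} = 282 − 4p_{MedCo} + p_{RxPlus} = 0 ⇒ p_{MedCo} = 70.5 + 0.25p_{RxPlus}.
The game is symmetric, so in equilibrium p_{RxPlus} = p_{MedCo}: the reaction function gives 0.75p_{MedCo} = 70.5, hence p_{MedCo} = 94.
q_{MedCo} = 200 − 2·94 + 94 = 106.
Profit = (94 − 41)·106 = 5618.

5618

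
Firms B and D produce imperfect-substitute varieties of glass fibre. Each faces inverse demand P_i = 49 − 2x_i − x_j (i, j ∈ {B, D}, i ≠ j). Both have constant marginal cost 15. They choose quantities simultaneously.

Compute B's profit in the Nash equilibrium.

Firm B's profit: π = x_B(49 − 2x_B − x_D) − 15x_B.
∂π/∂x_B = 34 − 4x_B − x_D = 0 ⇒ x_B = 8.5 − 0.25x_D.
Setting x_B = x_D in the reaction function: x_B = 8.5 − 0.25x_B, so x_B = 8.5 / 1.25 = 6.8.
P_B = 49 − 2·6.8 − 6.8 = 28.6.
Profit = (28.6 − 15)·6.8 = 92.48.

92.48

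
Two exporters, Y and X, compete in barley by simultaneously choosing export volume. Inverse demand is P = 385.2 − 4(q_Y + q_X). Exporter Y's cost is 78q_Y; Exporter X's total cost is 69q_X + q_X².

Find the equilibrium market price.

190.95

Exporter Y's profit: π = q_Y(385.2 − 4(q_Y + q_X)) − 78q_Y.
∂π/∂q_Y = 307.2 − 8q_Y − 4q_X = 0, so q_Y = 38.4 − 0.5q_X.
For X: ∂π/∂q_X = 316.2 − 10q_X − 4q_Y = 0 ⇒ q_X = 31.62 − 0.4q_Y.
Plugging q_X into Y's best response: q_Y = 38.4 − 0.5(31.62 − 0.4q_Y) ⇒ 0.8q_Y = 22.59, so q_Y = 28.2375.
Then q_X = 31.62 − 0.4·28.2375 = 20.325.
Equilibrium price: P = 385.2 − 4·48.5625 = 190.95.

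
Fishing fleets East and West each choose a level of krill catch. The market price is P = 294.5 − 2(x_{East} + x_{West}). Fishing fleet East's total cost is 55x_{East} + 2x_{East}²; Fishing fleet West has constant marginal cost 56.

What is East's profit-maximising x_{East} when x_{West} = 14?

Fishing fleet East's profit: π = x_{East}(294.5 − 2(x_{East} + x_{West})) − 55x_{East} − 2x_{East}².
∂π/∂x_{East} = 239.5 − 8x_{East} − 2x_{West} = 0, so x_{East} = 29.9375 − 0.25x_{West}.
At x_{West} = 14: x_{East} = 29.9375 − 0.25·14 = 26.4375.

26.4375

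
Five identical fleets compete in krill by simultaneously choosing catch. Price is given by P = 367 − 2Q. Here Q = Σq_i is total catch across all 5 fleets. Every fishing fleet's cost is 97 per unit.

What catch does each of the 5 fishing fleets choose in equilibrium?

22.5

A representative fishing fleet's profit is π_i = q_i(367 − 2Q) − 97q_i, with Q = q_i + Σ_{j≠i} q_j.
First-order condition: 270 − 4q_i − 2Σ_{j≠i} q_j = 0.
With identical fishing fleets, set every q_j = q: then 270 − 4q − 8q = 0, i.e. q = 270/12 = 22.5.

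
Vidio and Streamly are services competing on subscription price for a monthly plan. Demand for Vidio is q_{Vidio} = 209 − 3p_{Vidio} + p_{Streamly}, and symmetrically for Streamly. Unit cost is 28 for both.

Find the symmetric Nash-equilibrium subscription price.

Vidio's profit: π = (p_{Vidio} − 28)(209 − 3p_{Vidio} + p_{Streamly}).
∂π/∂p_{Vidio} = 293 − 6p_{Vidio} + p_{Streamly} = 0 ⇒ p_{Vidio} = 293/6 + (1/6)p_{Streamly}.
The game is symmetric, so in equilibrium p_{Streamly} = p_{Vidio}: the reaction function gives (5/6)p_{Vidio} = 293/6, hence p_{Vidio} = 58.6.

58.6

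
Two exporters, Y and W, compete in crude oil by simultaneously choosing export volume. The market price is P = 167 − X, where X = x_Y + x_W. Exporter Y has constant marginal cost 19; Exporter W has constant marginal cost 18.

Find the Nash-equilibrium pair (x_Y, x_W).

49, 50

Exporter Y's profit: π = x_Y(167 − (x_Y + x_W)) − 19x_Y.
∂π/∂x_Y = 148 − 2x_Y − x_W = 0, so x_Y = 74 − 0.5x_W.
By the same steps for W: x_W = 74.5 − 0.5x_Y.
Plugging x_W into Y's best response: x_Y = 74 − 0.5(74.5 − 0.5x_Y) ⇒ 0.75x_Y = 36.75, so x_Y = 49.
Then x_W = 74.5 − 0.5·49 = 50.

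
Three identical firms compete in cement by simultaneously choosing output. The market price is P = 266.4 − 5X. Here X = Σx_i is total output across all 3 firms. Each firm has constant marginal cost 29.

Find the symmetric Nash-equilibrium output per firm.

A representative firm's profit is π_i = x_i(266.4 − 5X) − 29x_i, with X = x_i + Σ_{j≠i} x_j.
First-order condition: 237.4 − 10x_i − 5Σ_{j≠i} x_j = 0.
Imposing symmetry (x_j = x for all j) turns Σ_{j≠i} x_j into 2x, so 237.4 = 20x and x = 11.87.

11.87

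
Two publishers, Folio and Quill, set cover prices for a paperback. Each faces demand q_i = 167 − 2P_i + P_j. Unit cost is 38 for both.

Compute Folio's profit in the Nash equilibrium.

Folio's profit: π = (P_{Folio} − 38)(167 − 2P_{Folio} + P_{Quill}).
∂π/∂P_{Folio} = 243 − 4P_{Folio} + P_{Quill} = 0 ⇒ P_{Folio} = 60.75 + 0.25P_{Quill}.
The game is symmetric, so in equilibrium P_{Quill} = P_{Folio}: the reaction function gives 0.75P_{Folio} = 60.75, hence P_{Folio} = 81.
q_{Folio} = 167 − 2·81 + 81 = 86.
Profit = (81 − 38)·86 = 3698.

3698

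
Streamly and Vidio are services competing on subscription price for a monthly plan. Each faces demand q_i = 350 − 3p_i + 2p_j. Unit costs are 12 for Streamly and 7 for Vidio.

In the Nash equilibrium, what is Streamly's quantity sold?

Streamly's profit: π = (p_{Streamly} − 12)(350 − 3p_{Streamly} + 2p_{Vidio}).
∂π/∂p_{Streamly} = 386 − 6p_{Streamly} + 2p_{Vidio} = 0 ⇒ p_{Streamly} = 193/3 + (1/3)p_{Vidio}.
Similarly p_{Vidio} = 371/6 + (1/3)p_{Streamly}.
Solving the two reaction functions simultaneously: (1 − (1/3)(1/3))p_{Streamly} = 193/3 + (1/3)·(371/6), so (8/9)p_{Streamly} = 1529/18 and p_{Streamly} = 95.5625.
Then p_{Vidio} = 371/6 + (1/3)·95.5625 = 93.6875.
q_{Streamly} = 350 − 3·95.5625 + 2·93.6875 = 250.6875.

250.6875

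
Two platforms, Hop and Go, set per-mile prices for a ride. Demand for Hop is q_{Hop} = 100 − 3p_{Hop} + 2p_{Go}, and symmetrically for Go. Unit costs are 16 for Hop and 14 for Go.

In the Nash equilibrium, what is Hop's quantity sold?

Hop's profit: π = (p_{Hop} − 16)(100 − 3p_{Hop} + 2p_{Go}).
∂π/∂p_{Hop} = 148 − 6p_{Hop} + 2p_{Go} = 0 ⇒ p_{Hop} = 74/3 + (1/3)p_{Go}.
Similarly p_{Go} = 71/3 + (1/3)p_{Hop}.
Solving the two reaction functions simultaneously: (1 − (1/3)(1/3))p_{Hop} = 74/3 + (1/3)·(71/3), so (8/9)p_{Hop} = 293/9 and p_{Hop} = 36.625.
Then p_{Go} = 71/3 + (1/3)·36.625 = 35.875.
q_{Hop} = 100 − 3·36.625 + 2·35.875 = 61.875.

61.875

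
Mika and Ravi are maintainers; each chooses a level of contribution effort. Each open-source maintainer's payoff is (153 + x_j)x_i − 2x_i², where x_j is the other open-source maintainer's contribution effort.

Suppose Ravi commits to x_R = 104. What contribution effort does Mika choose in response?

Mika's payoff is (153 + x_R)x_M − 2x_M².
∂π/∂x_M = 153 + x_R − 4x_M = 0, so x_M = 38.25 + 0.25x_R.
At x_R = 104: x_M = 38.25 + 0.25·104 = 64.25.

64.25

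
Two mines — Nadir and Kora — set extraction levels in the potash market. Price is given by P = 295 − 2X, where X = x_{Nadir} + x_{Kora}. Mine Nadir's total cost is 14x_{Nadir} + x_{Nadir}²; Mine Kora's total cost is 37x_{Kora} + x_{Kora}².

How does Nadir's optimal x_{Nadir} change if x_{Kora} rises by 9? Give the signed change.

-3

Mine Nadir's profit: π = x_{Nadir}(295 − 2(x_{Nadir} + x_{Kora})) − 14x_{Nadir} − x_{Nadir}².
∂π/∂x_{Nadir} = 281 − 6x_{Nadir} − 2x_{Kora} = 0, so x_{Nadir} = 281/6 − (1/3)x_{Kora}.
The reaction-function slope is −1/3, so a 9-unit rise in x_{Kora} moves x_{Nadir} by −1/3 × 9 = −3. Nadir's best response falls — the actions are strategic substitutes.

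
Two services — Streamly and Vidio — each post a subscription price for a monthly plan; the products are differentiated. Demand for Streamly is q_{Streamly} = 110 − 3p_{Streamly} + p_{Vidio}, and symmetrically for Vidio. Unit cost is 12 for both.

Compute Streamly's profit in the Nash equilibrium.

887.52

Streamly's profit: π = (p_{Streamly} − 12)(110 − 3p_{Streamly} + p_{Vidio}).
∂π/∂p_{Streamly} = 146 − 6p_{Streamly} + p_{Vidio} = 0 ⇒ p_{Streamly} = 73/3 + (1/6)p_{Vidio}.
Setting p_{Streamly} = p_{Vidio} in the reaction function: p_{Streamly} = 73/3 + (1/6)p_{Streamly}, so p_{Streamly} = (73/3) / (5/6) = 29.2.
q_{Streamly} = 110 − 3·29.2 + 29.2 = 51.6.
Profit = (29.2 − 12)·51.6 = 887.52.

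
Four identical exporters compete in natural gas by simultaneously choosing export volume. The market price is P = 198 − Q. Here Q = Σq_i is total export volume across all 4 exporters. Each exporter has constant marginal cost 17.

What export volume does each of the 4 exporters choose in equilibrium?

36.2

A representative exporter's profit is π_i = q_i(198 − Q) − 17q_i, with Q = q_i + Σ_{j≠i} q_j.
First-order condition: 181 − 2q_i − Σ_{j≠i} q_j = 0.
In a symmetric equilibrium every exporter chooses the same q, so Σ_{j≠i} q_j = 3q. The condition becomes 181 − 5q = 0, giving q = 181/5 = 36.2.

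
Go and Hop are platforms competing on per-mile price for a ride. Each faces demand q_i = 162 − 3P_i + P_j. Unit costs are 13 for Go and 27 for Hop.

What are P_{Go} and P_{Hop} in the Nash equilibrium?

Go's profit: π = (P_{Go} − 13)(162 − 3P_{Go} + P_{Hop}).
∂π/∂P_{Go} = 201 − 6P_{Go} + P_{Hop} = 0 ⇒ P_{Go} = 33.5 + (1/6)P_{Hop}.
Similarly P_{Hop} = 40.5 + (1/6)P_{Go}.
Substituting the second reaction function into the first: P_{Go} = 33.5 + (1/6)(40.5 + (1/6)P_{Go}), which gives (35/36)P_{Go} = 40.25 ⇒ P_{Go} = 41.4.
Then P_{Hop} = 40.5 + (1/6)·41.4 = 47.4.

41.4, 47.4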